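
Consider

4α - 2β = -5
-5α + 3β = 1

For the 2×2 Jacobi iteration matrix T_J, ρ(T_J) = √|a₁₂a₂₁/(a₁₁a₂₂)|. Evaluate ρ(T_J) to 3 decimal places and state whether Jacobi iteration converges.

0.913

a₁₂a₂₁/(a₁₁a₂₂) = (-2)·(-5) / ((4)·(3)) = 0.833333
ρ = √|0.833333| = √0.833333 = 0.913
ρ < 1, so Jacobi converges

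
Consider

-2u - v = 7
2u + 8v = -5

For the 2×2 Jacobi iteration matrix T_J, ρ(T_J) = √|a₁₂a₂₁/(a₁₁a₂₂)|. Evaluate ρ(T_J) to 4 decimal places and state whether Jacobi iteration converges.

a₁₂a₂₁/(a₁₁a₂₂) = (-1)·(2) / ((-2)·(8)) = 0.125000
ρ = √|0.125000| = √0.125000 = 0.3536
ρ < 1, so Jacobi converges

0.3536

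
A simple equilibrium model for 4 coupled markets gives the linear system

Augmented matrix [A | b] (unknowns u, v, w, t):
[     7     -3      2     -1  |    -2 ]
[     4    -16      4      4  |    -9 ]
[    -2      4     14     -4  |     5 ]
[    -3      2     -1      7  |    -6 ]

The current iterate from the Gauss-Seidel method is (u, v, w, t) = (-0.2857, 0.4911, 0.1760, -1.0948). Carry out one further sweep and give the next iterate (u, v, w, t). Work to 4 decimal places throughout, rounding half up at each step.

(-0.2819, 0.2623, -0.0709, -1.0630)

One sweep:
  u = (-2 - (-3)·0.4911 - (2)·0.1760 - (-1)·-1.0948) / (7) = -0.2819
  v = (-9 - (4)·-0.2819 - (4)·0.1760 - (4)·-1.0948) / (-16) = 0.2623
  w = (5 - (-2)·-0.2819 - (4)·0.2623 - (-4)·-1.0948) / (14) = -0.0709
  t = (-6 - (-3)·-0.2819 - (2)·0.2623 - (-1)·-0.0709) / (7) = -1.0630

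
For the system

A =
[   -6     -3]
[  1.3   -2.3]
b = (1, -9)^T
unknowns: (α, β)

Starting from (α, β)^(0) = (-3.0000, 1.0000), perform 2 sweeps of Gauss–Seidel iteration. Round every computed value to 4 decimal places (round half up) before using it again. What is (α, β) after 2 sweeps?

(-1.9348, 2.8195)

Iteration 1:
  α = (1 - (-3)·1.0000) / (-6) = -0.6667
  β = (-9 - (1.3)·-0.6667) / (-2.3) = 3.5362
Iteration 2:
  α = (1 - (-3)·3.5362) / (-6) = -1.9348
  β = (-9 - (1.3)·-1.9348) / (-2.3) = 2.8195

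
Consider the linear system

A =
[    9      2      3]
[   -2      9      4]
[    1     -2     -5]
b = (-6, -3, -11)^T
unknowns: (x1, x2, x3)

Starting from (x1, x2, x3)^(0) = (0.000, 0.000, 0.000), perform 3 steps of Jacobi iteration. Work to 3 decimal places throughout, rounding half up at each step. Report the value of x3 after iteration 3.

Iteration 1:
  x1 = (-6 - (2)·0.000 - (3)·0.000) / (9) = -0.667
  x2 = (-3 - (-2)·0.000 - (4)·0.000) / (9) = -0.333
  x3 = (-11 - (1)·0.000 - (-2)·0.000) / (-5) = 2.200
Iteration 2:
  x1 = (-6 - (2)·-0.333 - (3)·2.200) / (9) = -1.326
  x2 = (-3 - (-2)·-0.667 - (4)·2.200) / (9) = -1.459
  x3 = (-11 - (1)·-0.667 - (-2)·-0.333) / (-5) = 2.200
Iteration 3:
  x1 = (-6 - (2)·-1.459 - (3)·2.200) / (9) = -1.076
  x2 = (-3 - (-2)·-1.326 - (4)·2.200) / (9) = -1.606
  x3 = (-11 - (1)·-1.326 - (-2)·-1.459) / (-5) = 2.518

2.518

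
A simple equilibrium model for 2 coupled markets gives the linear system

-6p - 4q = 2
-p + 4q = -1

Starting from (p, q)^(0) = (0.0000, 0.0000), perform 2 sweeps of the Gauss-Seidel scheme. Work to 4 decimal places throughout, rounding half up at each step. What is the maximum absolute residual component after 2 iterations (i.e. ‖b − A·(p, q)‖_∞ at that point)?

Iteration 1:
  p = (2 - (-4)·0.0000) / (-6) = -0.3333
  q = (-1 - (-1)·-0.3333) / (4) = -0.3333
Iteration 2:
  p = (2 - (-4)·-0.3333) / (-6) = -0.1111
  q = (-1 - (-1)·-0.1111) / (4) = -0.2778
Residual b − A·x = (0.2222, 0.0001); ∞-norm = 0.2222

0.2222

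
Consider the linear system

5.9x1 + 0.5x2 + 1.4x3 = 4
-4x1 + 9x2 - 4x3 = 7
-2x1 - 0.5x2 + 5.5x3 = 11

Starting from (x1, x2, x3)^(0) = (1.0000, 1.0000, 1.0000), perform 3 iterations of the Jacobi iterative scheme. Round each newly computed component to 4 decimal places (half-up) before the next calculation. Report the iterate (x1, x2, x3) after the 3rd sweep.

Iteration 1:
  x1 = (4 - (0.5)·1.0000 - (1.4)·1.0000) / (5.9) = 0.3559
  x2 = (7 - (-4)·1.0000 - (-4)·1.0000) / (9) = 1.6667
  x3 = (11 - (-2)·1.0000 - (-0.5)·1.0000) / (5.5) = 2.4545
Iteration 2:
  x1 = (4 - (0.5)·1.6667 - (1.4)·2.4545) / (5.9) = -0.0457
  x2 = (7 - (-4)·0.3559 - (-4)·2.4545) / (9) = 2.0268
  x3 = (11 - (-2)·0.3559 - (-0.5)·1.6667) / (5.5) = 2.2809
Iteration 3:
  x1 = (4 - (0.5)·2.0268 - (1.4)·2.2809) / (5.9) = -0.0350
  x2 = (7 - (-4)·-0.0457 - (-4)·2.2809) / (9) = 1.7712
  x3 = (11 - (-2)·-0.0457 - (-0.5)·2.0268) / (5.5) = 2.1676

(-0.0350, 1.7712, 2.1676)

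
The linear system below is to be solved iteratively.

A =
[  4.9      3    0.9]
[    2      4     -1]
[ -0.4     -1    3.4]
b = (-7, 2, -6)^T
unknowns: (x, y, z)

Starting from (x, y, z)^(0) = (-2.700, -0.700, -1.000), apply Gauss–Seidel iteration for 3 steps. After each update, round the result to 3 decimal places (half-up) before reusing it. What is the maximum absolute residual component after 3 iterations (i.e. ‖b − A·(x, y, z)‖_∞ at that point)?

0.146

Iteration 1:
  x = (-7 - (3)·-0.700 - (0.9)·-1.000) / (4.9) = -0.816
  y = (2 - (2)·-0.816 - (-1)·-1.000) / (4) = 0.658
  z = (-6 - (-0.4)·-0.816 - (-1)·0.658) / (3.4) = -1.667
Iteration 2:
  x = (-7 - (3)·0.658 - (0.9)·-1.667) / (4.9) = -1.525
  y = (2 - (2)·-1.525 - (-1)·-1.667) / (4) = 0.846
  z = (-6 - (-0.4)·-1.525 - (-1)·0.846) / (3.4) = -1.695
Iteration 3:
  x = (-7 - (3)·0.846 - (0.9)·-1.695) / (4.9) = -1.635
  y = (2 - (2)·-1.635 - (-1)·-1.695) / (4) = 0.894
  z = (-6 - (-0.4)·-1.635 - (-1)·0.894) / (3.4) = -1.694
Residual b − A·x = (-0.146, 0.000, 0.000); ∞-norm = 0.146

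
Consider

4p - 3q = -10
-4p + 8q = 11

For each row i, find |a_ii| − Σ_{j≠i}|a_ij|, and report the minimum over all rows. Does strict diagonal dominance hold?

1

row 1: |4| − (3) = 1
row 2: |8| − (4) = 4
minimum over rows = 1 → strictly diagonally dominant (convergence guaranteed)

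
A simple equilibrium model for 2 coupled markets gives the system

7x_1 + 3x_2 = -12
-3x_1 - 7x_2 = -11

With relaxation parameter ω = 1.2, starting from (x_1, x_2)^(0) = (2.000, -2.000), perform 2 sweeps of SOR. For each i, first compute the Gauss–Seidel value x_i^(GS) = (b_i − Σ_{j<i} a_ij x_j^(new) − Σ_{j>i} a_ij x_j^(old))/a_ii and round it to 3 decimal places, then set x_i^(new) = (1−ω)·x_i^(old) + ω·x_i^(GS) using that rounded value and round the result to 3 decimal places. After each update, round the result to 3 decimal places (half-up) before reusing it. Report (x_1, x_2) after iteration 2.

Iteration 1:
  x_1: GS value = (-12 - (3)·-2.000) / (7) = -0.857;  x_1 ← (1−ω)·2.000 + ω·-0.857 = -1.428
  x_2: GS value = (-11 - (-3)·-1.428) / (-7) = 2.183;  x_2 ← (1−ω)·-2.000 + ω·2.183 = 3.020
Iteration 2:
  x_1: GS value = (-12 - (3)·3.020) / (7) = -3.009;  x_1 ← (1−ω)·-1.428 + ω·-3.009 = -3.325
  x_2: GS value = (-11 - (-3)·-3.325) / (-7) = 2.996;  x_2 ← (1−ω)·3.020 + ω·2.996 = 2.991

(-3.325, 2.991)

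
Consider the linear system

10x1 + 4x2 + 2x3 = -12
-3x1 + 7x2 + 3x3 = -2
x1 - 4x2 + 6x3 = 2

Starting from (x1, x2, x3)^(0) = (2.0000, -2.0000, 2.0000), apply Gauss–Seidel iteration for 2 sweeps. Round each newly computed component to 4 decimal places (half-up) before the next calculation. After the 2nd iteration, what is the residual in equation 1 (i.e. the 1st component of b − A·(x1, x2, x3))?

Iteration 1:
  x1 = (-12 - (4)·-2.0000 - (2)·2.0000) / (10) = -0.8000
  x2 = (-2 - (-3)·-0.8000 - (3)·2.0000) / (7) = -1.4857
  x3 = (2 - (1)·-0.8000 - (-4)·-1.4857) / (6) = -0.5238
Iteration 2:
  x1 = (-12 - (4)·-1.4857 - (2)·-0.5238) / (10) = -0.5010
  x2 = (-2 - (-3)·-0.5010 - (3)·-0.5238) / (7) = -0.2759
  x3 = (2 - (1)·-0.5010 - (-4)·-0.2759) / (6) = 0.2329
Residual b − A·x = (-6.3522, -2.2704, 0.0000)

-6.3522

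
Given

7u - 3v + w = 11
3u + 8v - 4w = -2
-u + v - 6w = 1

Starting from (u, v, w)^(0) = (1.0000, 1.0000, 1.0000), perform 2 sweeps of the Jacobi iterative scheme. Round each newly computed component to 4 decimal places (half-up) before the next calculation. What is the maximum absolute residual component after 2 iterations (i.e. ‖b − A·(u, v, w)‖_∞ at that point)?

2.3843

Iteration 1:
  u = (11 - (-3)·1.0000 - (1)·1.0000) / (7) = 1.8571
  v = (-2 - (3)·1.0000 - (-4)·1.0000) / (8) = -0.1250
  w = (1 - (-1)·1.0000 - (1)·1.0000) / (-6) = -0.1667
Iteration 2:
  u = (11 - (-3)·-0.1250 - (1)·-0.1667) / (7) = 1.5417
  v = (-2 - (3)·1.8571 - (-4)·-0.1667) / (8) = -1.0298
  w = (1 - (-1)·1.8571 - (1)·-0.1250) / (-6) = -0.4970
Residual b − A·x = (-2.3843, -0.3747, 0.5895); ∞-norm = 2.3843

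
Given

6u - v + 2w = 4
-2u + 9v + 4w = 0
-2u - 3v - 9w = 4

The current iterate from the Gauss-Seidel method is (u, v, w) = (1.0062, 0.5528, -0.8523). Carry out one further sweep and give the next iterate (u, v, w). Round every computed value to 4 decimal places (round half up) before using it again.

(1.0429, 0.6106, -0.8797)

One sweep:
  u = (4 - (-1)·0.5528 - (2)·-0.8523) / (6) = 1.0429
  v = (0 - (-2)·1.0429 - (4)·-0.8523) / (9) = 0.6106
  w = (4 - (-2)·1.0429 - (-3)·0.6106) / (-9) = -0.8797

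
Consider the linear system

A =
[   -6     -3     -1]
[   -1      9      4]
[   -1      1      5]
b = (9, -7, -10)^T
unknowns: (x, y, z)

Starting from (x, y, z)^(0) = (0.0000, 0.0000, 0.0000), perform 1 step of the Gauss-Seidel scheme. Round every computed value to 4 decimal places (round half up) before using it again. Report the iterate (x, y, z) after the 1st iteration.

Iteration 1:
  x = (9 - (-3)·0.0000 - (-1)·0.0000) / (-6) = -1.5000
  y = (-7 - (-1)·-1.5000 - (4)·0.0000) / (9) = -0.9444
  z = (-10 - (-1)·-1.5000 - (1)·-0.9444) / (5) = -2.1111

(-1.5000, -0.9444, -2.1111)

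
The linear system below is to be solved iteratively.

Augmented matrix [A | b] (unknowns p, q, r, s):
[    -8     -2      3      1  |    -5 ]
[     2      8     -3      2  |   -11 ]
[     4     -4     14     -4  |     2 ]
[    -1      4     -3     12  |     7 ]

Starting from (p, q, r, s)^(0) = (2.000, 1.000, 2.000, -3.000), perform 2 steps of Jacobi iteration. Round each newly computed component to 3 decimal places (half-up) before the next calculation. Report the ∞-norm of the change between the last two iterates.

1.792

Iteration 1:
  p = (-5 - (-2)·1.000 - (3)·2.000 - (1)·-3.000) / (-8) = 0.750
  q = (-11 - (2)·2.000 - (-3)·2.000 - (2)·-3.000) / (8) = -0.375
  r = (2 - (4)·2.000 - (-4)·1.000 - (-4)·-3.000) / (14) = -1.000
  s = (7 - (-1)·2.000 - (4)·1.000 - (-3)·2.000) / (12) = 0.917
Iteration 2:
  p = (-5 - (-2)·-0.375 - (3)·-1.000 - (1)·0.917) / (-8) = 0.458
  q = (-11 - (2)·0.750 - (-3)·-1.000 - (2)·0.917) / (8) = -2.167
  r = (2 - (4)·0.750 - (-4)·-0.375 - (-4)·0.917) / (14) = 0.083
  s = (7 - (-1)·0.750 - (4)·-0.375 - (-3)·-1.000) / (12) = 0.521
Change: (-0.292, -1.792, 1.083, -0.396) → max |·| = 1.792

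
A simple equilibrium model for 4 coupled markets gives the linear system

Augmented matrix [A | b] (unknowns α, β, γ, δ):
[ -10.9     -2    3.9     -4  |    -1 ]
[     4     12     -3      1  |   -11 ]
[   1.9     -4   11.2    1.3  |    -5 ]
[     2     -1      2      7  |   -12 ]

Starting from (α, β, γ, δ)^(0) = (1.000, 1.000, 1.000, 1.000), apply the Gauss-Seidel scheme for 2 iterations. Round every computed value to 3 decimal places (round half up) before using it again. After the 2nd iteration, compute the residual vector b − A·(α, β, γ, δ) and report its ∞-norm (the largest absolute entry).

2.006

Iteration 1:
  α = (-1 - (-2)·1.000 - (3.9)·1.000 - (-4)·1.000) / (-10.9) = -0.101
  β = (-11 - (4)·-0.101 - (-3)·1.000 - (1)·1.000) / (12) = -0.716
  γ = (-5 - (1.9)·-0.101 - (-4)·-0.716 - (1.3)·1.000) / (11.2) = -0.801
  δ = (-12 - (2)·-0.101 - (-1)·-0.716 - (2)·-0.801) / (7) = -1.559
Iteration 2:
  α = (-1 - (-2)·-0.716 - (3.9)·-0.801 - (-4)·-1.559) / (-10.9) = 0.509
  β = (-11 - (4)·0.509 - (-3)·-0.801 - (1)·-1.559) / (12) = -1.157
  γ = (-5 - (1.9)·0.509 - (-4)·-1.157 - (1.3)·-1.559) / (11.2) = -0.765
  δ = (-12 - (2)·0.509 - (-1)·-1.157 - (2)·-0.765) / (7) = -1.806
Residual b − A·x = (-2.006, 0.359, 0.321, -0.003); ∞-norm = 2.006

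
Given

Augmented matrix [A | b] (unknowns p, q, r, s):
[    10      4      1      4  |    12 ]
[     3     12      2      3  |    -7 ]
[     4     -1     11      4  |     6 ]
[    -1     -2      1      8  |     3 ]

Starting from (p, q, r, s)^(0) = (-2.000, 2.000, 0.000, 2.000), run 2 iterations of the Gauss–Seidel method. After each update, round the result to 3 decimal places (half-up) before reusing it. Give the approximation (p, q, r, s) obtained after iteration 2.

Iteration 1:
  p = (12 - (4)·2.000 - (1)·0.000 - (4)·2.000) / (10) = -0.400
  q = (-7 - (3)·-0.400 - (2)·0.000 - (3)·2.000) / (12) = -0.983
  r = (6 - (4)·-0.400 - (-1)·-0.983 - (4)·2.000) / (11) = -0.126
  s = (3 - (-1)·-0.400 - (-2)·-0.983 - (1)·-0.126) / (8) = 0.095
Iteration 2:
  p = (12 - (4)·-0.983 - (1)·-0.126 - (4)·0.095) / (10) = 1.568
  q = (-7 - (3)·1.568 - (2)·-0.126 - (3)·0.095) / (12) = -0.978
  r = (6 - (4)·1.568 - (-1)·-0.978 - (4)·0.095) / (11) = -0.148
  s = (3 - (-1)·1.568 - (-2)·-0.978 - (1)·-0.148) / (8) = 0.345

(1.568, -0.978, -0.148, 0.345)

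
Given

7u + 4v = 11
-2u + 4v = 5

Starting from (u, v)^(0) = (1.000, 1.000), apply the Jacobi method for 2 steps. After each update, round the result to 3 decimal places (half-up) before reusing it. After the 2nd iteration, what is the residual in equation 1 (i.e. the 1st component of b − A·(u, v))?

Iteration 1:
  u = (11 - (4)·1.000) / (7) = 1.000
  v = (5 - (-2)·1.000) / (4) = 1.750
Iteration 2:
  u = (11 - (4)·1.750) / (7) = 0.571
  v = (5 - (-2)·1.000) / (4) = 1.750
Residual b − A·x = (0.003, -0.858)

0.003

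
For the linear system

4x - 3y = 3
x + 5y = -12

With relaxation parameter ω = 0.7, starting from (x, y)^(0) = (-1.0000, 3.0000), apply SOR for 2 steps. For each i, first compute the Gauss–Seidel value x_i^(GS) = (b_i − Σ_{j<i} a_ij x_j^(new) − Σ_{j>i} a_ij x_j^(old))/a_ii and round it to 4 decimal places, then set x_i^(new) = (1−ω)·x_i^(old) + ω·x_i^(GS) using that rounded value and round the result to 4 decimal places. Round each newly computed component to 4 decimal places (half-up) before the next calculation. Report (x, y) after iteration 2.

Iteration 1:
  x: GS value = (3 - (-3)·3.0000) / (4) = 3.0000;  x ← (1−ω)·-1.0000 + ω·3.0000 = 1.8000
  y: GS value = (-12 - (1)·1.8000) / (5) = -2.7600;  y ← (1−ω)·3.0000 + ω·-2.7600 = -1.0320
Iteration 2:
  x: GS value = (3 - (-3)·-1.0320) / (4) = -0.0240;  x ← (1−ω)·1.8000 + ω·-0.0240 = 0.5232
  y: GS value = (-12 - (1)·0.5232) / (5) = -2.5046;  y ← (1−ω)·-1.0320 + ω·-2.5046 = -2.0628

(0.5232, -2.0628)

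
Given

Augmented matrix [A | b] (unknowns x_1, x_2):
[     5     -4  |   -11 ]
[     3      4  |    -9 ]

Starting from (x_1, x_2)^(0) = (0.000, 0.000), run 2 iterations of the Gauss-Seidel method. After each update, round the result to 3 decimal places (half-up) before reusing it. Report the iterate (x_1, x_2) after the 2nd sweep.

Iteration 1:
  x_1 = (-11 - (-4)·0.000) / (5) = -2.200
  x_2 = (-9 - (3)·-2.200) / (4) = -0.600
Iteration 2:
  x_1 = (-11 - (-4)·-0.600) / (5) = -2.680
  x_2 = (-9 - (3)·-2.680) / (4) = -0.240

(-2.680, -0.240)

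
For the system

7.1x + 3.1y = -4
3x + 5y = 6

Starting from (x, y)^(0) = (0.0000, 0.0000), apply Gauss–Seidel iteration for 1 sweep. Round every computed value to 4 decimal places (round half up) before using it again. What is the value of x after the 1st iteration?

Iteration 1:
  x = (-4 - (3.1)·0.0000) / (7.1) = -0.5634
  y = (6 - (3)·-0.5634) / (5) = 1.5380

-0.5634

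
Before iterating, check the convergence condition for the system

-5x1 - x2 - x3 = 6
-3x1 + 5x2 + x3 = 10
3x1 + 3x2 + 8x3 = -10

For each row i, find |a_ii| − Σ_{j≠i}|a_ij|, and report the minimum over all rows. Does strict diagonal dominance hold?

1

row 1: |-5| − (1+1) = 3
row 2: |5| − (3+1) = 1
row 3: |8| − (3+3) = 2
minimum over rows = 1 → strictly diagonally dominant (convergence guaranteed)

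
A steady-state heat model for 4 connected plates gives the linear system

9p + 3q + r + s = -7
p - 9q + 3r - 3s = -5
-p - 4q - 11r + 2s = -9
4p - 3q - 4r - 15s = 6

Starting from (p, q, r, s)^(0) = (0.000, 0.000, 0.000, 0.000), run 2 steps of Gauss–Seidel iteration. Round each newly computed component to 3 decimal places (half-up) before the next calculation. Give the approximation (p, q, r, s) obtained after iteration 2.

(-0.915, 0.991, 0.379, -0.943)

Iteration 1:
  p = (-7 - (3)·0.000 - (1)·0.000 - (1)·0.000) / (9) = -0.778
  q = (-5 - (1)·-0.778 - (3)·0.000 - (-3)·0.000) / (-9) = 0.469
  r = (-9 - (-1)·-0.778 - (-4)·0.469 - (2)·0.000) / (-11) = 0.718
  s = (6 - (4)·-0.778 - (-3)·0.469 - (-4)·0.718) / (-15) = -0.893
Iteration 2:
  p = (-7 - (3)·0.469 - (1)·0.718 - (1)·-0.893) / (9) = -0.915
  q = (-5 - (1)·-0.915 - (3)·0.718 - (-3)·-0.893) / (-9) = 0.991
  r = (-9 - (-1)·-0.915 - (-4)·0.991 - (2)·-0.893) / (-11) = 0.379
  s = (6 - (4)·-0.915 - (-3)·0.991 - (-4)·0.379) / (-15) = -0.943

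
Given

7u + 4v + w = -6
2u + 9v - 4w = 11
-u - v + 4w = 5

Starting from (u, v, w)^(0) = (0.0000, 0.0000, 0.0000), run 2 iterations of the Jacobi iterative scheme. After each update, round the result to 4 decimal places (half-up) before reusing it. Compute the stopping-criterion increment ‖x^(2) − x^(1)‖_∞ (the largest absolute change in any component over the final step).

0.8770

Iteration 1:
  u = (-6 - (4)·0.0000 - (1)·0.0000) / (7) = -0.8571
  v = (11 - (2)·0.0000 - (-4)·0.0000) / (9) = 1.2222
  w = (5 - (-1)·0.0000 - (-1)·0.0000) / (4) = 1.2500
Iteration 2:
  u = (-6 - (4)·1.2222 - (1)·1.2500) / (7) = -1.7341
  v = (11 - (2)·-0.8571 - (-4)·1.2500) / (9) = 1.9682
  w = (5 - (-1)·-0.8571 - (-1)·1.2222) / (4) = 1.3413
Change: (-0.8770, 0.7460, 0.0913) → max |·| = 0.8770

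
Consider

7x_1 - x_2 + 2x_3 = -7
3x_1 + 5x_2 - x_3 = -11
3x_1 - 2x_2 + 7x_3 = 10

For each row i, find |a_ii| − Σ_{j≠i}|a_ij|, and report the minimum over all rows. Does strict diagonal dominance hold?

row 1: |7| − (1+2) = 4
row 2: |5| − (3+1) = 1
row 3: |7| − (3+2) = 2
minimum over rows = 1 → strictly diagonally dominant (convergence guaranteed)

1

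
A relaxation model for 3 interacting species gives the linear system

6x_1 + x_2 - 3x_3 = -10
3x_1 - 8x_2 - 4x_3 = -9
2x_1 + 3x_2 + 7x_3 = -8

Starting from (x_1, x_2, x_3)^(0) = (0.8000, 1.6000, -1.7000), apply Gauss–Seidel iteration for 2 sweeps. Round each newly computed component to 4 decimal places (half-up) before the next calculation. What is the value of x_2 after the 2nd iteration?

Iteration 1:
  x_1 = (-10 - (1)·1.6000 - (-3)·-1.7000) / (6) = -2.7833
  x_2 = (-9 - (3)·-2.7833 - (-4)·-1.7000) / (-8) = 0.9313
  x_3 = (-8 - (2)·-2.7833 - (3)·0.9313) / (7) = -0.7468
Iteration 2:
  x_1 = (-10 - (1)·0.9313 - (-3)·-0.7468) / (6) = -2.1953
  x_2 = (-9 - (3)·-2.1953 - (-4)·-0.7468) / (-8) = 0.6752
  x_3 = (-8 - (2)·-2.1953 - (3)·0.6752) / (7) = -0.8050

0.6752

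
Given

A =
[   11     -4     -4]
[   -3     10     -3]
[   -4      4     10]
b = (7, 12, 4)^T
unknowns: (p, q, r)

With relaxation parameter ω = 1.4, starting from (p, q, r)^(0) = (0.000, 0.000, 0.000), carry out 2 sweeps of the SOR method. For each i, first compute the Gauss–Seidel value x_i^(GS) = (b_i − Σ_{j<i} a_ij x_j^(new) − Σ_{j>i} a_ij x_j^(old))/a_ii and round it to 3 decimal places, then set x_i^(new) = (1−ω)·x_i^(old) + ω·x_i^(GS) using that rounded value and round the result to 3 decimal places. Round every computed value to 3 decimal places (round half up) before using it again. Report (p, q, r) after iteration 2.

(1.534, 1.465, 0.636)

Iteration 1:
  p: GS value = (7 - (-4)·0.000 - (-4)·0.000) / (11) = 0.636;  p ← (1−ω)·0.000 + ω·0.636 = 0.890
  q: GS value = (12 - (-3)·0.890 - (-3)·0.000) / (10) = 1.467;  q ← (1−ω)·0.000 + ω·1.467 = 2.054
  r: GS value = (4 - (-4)·0.890 - (4)·2.054) / (10) = -0.066;  r ← (1−ω)·0.000 + ω·-0.066 = -0.092
Iteration 2:
  p: GS value = (7 - (-4)·2.054 - (-4)·-0.092) / (11) = 1.350;  p ← (1−ω)·0.890 + ω·1.350 = 1.534
  q: GS value = (12 - (-3)·1.534 - (-3)·-0.092) / (10) = 1.633;  q ← (1−ω)·2.054 + ω·1.633 = 1.465
  r: GS value = (4 - (-4)·1.534 - (4)·1.465) / (10) = 0.428;  r ← (1−ω)·-0.092 + ω·0.428 = 0.636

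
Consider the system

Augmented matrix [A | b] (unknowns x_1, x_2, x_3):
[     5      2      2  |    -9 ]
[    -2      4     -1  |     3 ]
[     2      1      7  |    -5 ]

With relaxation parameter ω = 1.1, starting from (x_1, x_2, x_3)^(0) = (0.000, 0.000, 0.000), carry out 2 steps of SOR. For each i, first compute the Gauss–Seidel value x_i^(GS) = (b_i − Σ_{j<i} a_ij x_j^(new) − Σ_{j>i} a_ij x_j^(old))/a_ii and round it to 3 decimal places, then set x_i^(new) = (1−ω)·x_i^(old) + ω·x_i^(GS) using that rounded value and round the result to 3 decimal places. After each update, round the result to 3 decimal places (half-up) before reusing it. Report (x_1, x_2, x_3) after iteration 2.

Iteration 1:
  x_1: GS value = (-9 - (2)·0.000 - (2)·0.000) / (5) = -1.800;  x_1 ← (1−ω)·0.000 + ω·-1.800 = -1.980
  x_2: GS value = (3 - (-2)·-1.980 - (-1)·0.000) / (4) = -0.240;  x_2 ← (1−ω)·0.000 + ω·-0.240 = -0.264
  x_3: GS value = (-5 - (2)·-1.980 - (1)·-0.264) / (7) = -0.111;  x_3 ← (1−ω)·0.000 + ω·-0.111 = -0.122
Iteration 2:
  x_1: GS value = (-9 - (2)·-0.264 - (2)·-0.122) / (5) = -1.646;  x_1 ← (1−ω)·-1.980 + ω·-1.646 = -1.613
  x_2: GS value = (3 - (-2)·-1.613 - (-1)·-0.122) / (4) = -0.087;  x_2 ← (1−ω)·-0.264 + ω·-0.087 = -0.069
  x_3: GS value = (-5 - (2)·-1.613 - (1)·-0.069) / (7) = -0.244;  x_3 ← (1−ω)·-0.122 + ω·-0.244 = -0.256

(-1.613, -0.069, -0.256)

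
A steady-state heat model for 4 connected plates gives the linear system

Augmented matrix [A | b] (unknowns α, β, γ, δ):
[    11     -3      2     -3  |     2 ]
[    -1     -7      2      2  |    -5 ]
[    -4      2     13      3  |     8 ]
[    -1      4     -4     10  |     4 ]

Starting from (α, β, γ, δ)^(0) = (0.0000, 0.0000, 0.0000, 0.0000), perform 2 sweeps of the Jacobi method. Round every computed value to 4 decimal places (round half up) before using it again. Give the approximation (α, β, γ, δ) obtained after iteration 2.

(0.3738, 0.9784, 0.4691, 0.3786)

Iteration 1:
  α = (2 - (-3)·0.0000 - (2)·0.0000 - (-3)·0.0000) / (11) = 0.1818
  β = (-5 - (-1)·0.0000 - (2)·0.0000 - (2)·0.0000) / (-7) = 0.7143
  γ = (8 - (-4)·0.0000 - (2)·0.0000 - (3)·0.0000) / (13) = 0.6154
  δ = (4 - (-1)·0.0000 - (4)·0.0000 - (-4)·0.0000) / (10) = 0.4000
Iteration 2:
  α = (2 - (-3)·0.7143 - (2)·0.6154 - (-3)·0.4000) / (11) = 0.3738
  β = (-5 - (-1)·0.1818 - (2)·0.6154 - (2)·0.4000) / (-7) = 0.9784
  γ = (8 - (-4)·0.1818 - (2)·0.7143 - (3)·0.4000) / (13) = 0.4691
  δ = (4 - (-1)·0.1818 - (4)·0.7143 - (-4)·0.6154) / (10) = 0.3786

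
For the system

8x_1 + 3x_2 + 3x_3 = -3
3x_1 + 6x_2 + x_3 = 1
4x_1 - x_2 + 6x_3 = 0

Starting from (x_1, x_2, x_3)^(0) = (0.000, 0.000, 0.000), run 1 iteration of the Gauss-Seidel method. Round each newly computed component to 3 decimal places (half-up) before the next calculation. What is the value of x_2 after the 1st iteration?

Iteration 1:
  x_1 = (-3 - (3)·0.000 - (3)·0.000) / (8) = -0.375
  x_2 = (1 - (3)·-0.375 - (1)·0.000) / (6) = 0.354
  x_3 = (0 - (4)·-0.375 - (-1)·0.354) / (6) = 0.309

0.354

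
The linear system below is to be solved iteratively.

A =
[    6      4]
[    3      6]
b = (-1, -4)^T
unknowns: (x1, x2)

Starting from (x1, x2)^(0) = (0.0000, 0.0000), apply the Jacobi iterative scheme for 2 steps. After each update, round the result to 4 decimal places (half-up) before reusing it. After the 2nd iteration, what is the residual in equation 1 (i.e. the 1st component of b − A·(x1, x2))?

Iteration 1:
  x1 = (-1 - (4)·0.0000) / (6) = -0.1667
  x2 = (-4 - (3)·0.0000) / (6) = -0.6667
Iteration 2:
  x1 = (-1 - (4)·-0.6667) / (6) = 0.2778
  x2 = (-4 - (3)·-0.1667) / (6) = -0.5833
Residual b − A·x = (-0.3336, -1.3336)

-0.3336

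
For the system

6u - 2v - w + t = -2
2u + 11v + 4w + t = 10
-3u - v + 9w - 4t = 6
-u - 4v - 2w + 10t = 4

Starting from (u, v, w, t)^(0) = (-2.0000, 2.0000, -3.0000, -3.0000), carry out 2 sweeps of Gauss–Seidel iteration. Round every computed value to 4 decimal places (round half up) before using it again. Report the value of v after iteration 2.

0.8815

Iteration 1:
  u = (-2 - (-2)·2.0000 - (-1)·-3.0000 - (1)·-3.0000) / (6) = 0.3333
  v = (10 - (2)·0.3333 - (4)·-3.0000 - (1)·-3.0000) / (11) = 2.2121
  w = (6 - (-3)·0.3333 - (-1)·2.2121 - (-4)·-3.0000) / (9) = -0.3098
  t = (4 - (-1)·0.3333 - (-4)·2.2121 - (-2)·-0.3098) / (10) = 1.2562
Iteration 2:
  u = (-2 - (-2)·2.2121 - (-1)·-0.3098 - (1)·1.2562) / (6) = 0.1430
  v = (10 - (2)·0.1430 - (4)·-0.3098 - (1)·1.2562) / (11) = 0.8815
  w = (6 - (-3)·0.1430 - (-1)·0.8815 - (-4)·1.2562) / (9) = 1.3706
  t = (4 - (-1)·0.1430 - (-4)·0.8815 - (-2)·1.3706) / (10) = 1.0410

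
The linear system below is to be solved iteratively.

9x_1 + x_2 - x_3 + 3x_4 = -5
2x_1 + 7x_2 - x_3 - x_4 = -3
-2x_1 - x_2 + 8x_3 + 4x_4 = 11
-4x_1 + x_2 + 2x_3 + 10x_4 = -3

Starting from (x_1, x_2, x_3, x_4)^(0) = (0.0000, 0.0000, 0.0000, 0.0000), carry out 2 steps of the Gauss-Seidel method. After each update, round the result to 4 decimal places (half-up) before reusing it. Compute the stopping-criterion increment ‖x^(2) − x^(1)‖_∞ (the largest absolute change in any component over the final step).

Iteration 1:
  x_1 = (-5 - (1)·0.0000 - (-1)·0.0000 - (3)·0.0000) / (9) = -0.5556
  x_2 = (-3 - (2)·-0.5556 - (-1)·0.0000 - (-1)·0.0000) / (7) = -0.2698
  x_3 = (11 - (-2)·-0.5556 - (-1)·-0.2698 - (4)·0.0000) / (8) = 1.2024
  x_4 = (-3 - (-4)·-0.5556 - (1)·-0.2698 - (2)·1.2024) / (10) = -0.7357
Iteration 2:
  x_1 = (-5 - (1)·-0.2698 - (-1)·1.2024 - (3)·-0.7357) / (9) = -0.1467
  x_2 = (-3 - (2)·-0.1467 - (-1)·1.2024 - (-1)·-0.7357) / (7) = -0.3200
  x_3 = (11 - (-2)·-0.1467 - (-1)·-0.3200 - (4)·-0.7357) / (8) = 1.6662
  x_4 = (-3 - (-4)·-0.1467 - (1)·-0.3200 - (2)·1.6662) / (10) = -0.6599
Change: (0.4089, -0.0502, 0.4638, 0.0758) → max |·| = 0.4638

0.4638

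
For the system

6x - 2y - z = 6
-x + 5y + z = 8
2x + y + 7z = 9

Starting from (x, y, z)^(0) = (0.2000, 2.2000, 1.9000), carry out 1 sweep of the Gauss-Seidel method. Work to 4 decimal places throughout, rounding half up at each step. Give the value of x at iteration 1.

Iteration 1:
  x = (6 - (-2)·2.2000 - (-1)·1.9000) / (6) = 2.0500
  y = (8 - (-1)·2.0500 - (1)·1.9000) / (5) = 1.6300
  z = (9 - (2)·2.0500 - (1)·1.6300) / (7) = 0.4671

2.0500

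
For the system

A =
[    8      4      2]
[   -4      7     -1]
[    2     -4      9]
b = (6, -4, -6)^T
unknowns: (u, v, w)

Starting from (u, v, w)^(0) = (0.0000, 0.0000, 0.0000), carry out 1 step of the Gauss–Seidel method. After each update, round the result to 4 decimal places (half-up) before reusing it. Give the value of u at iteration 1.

0.7500

Iteration 1:
  u = (6 - (4)·0.0000 - (2)·0.0000) / (8) = 0.7500
  v = (-4 - (-4)·0.7500 - (-1)·0.0000) / (7) = -0.1429
  w = (-6 - (2)·0.7500 - (-4)·-0.1429) / (9) = -0.8968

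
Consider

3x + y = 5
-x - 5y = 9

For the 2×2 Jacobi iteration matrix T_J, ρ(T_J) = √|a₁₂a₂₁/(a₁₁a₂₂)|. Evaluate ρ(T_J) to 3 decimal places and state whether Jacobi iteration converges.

0.258

a₁₂a₂₁/(a₁₁a₂₂) = (1)·(-1) / ((3)·(-5)) = 0.066667
ρ = √|0.066667| = √0.066667 = 0.258
ρ < 1, so Jacobi converges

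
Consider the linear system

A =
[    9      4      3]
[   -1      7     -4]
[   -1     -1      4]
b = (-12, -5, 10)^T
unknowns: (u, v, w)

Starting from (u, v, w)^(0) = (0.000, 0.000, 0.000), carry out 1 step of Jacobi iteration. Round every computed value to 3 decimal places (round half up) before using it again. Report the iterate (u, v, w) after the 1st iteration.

Iteration 1:
  u = (-12 - (4)·0.000 - (3)·0.000) / (9) = -1.333
  v = (-5 - (-1)·0.000 - (-4)·0.000) / (7) = -0.714
  w = (10 - (-1)·0.000 - (-1)·0.000) / (4) = 2.500

(-1.333, -0.714, 2.500)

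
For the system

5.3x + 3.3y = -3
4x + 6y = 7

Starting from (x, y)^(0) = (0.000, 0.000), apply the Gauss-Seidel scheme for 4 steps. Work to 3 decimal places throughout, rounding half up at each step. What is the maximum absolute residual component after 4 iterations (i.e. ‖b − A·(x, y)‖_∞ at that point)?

0.364

Iteration 1:
  x = (-3 - (3.3)·0.000) / (5.3) = -0.566
  y = (7 - (4)·-0.566) / (6) = 1.544
Iteration 2:
  x = (-3 - (3.3)·1.544) / (5.3) = -1.527
  y = (7 - (4)·-1.527) / (6) = 2.185
Iteration 3:
  x = (-3 - (3.3)·2.185) / (5.3) = -1.927
  y = (7 - (4)·-1.927) / (6) = 2.451
Iteration 4:
  x = (-3 - (3.3)·2.451) / (5.3) = -2.092
  y = (7 - (4)·-2.092) / (6) = 2.561
Residual b − A·x = (-0.364, 0.002); ∞-norm = 0.364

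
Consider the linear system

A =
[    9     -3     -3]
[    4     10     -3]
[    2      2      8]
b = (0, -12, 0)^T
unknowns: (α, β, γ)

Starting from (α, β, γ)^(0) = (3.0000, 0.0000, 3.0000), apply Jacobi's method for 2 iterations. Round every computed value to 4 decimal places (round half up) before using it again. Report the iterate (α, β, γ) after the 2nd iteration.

Iteration 1:
  α = (0 - (-3)·0.0000 - (-3)·3.0000) / (9) = 1.0000
  β = (-12 - (4)·3.0000 - (-3)·3.0000) / (10) = -1.5000
  γ = (0 - (2)·3.0000 - (2)·0.0000) / (8) = -0.7500
Iteration 2:
  α = (0 - (-3)·-1.5000 - (-3)·-0.7500) / (9) = -0.7500
  β = (-12 - (4)·1.0000 - (-3)·-0.7500) / (10) = -1.8250
  γ = (0 - (2)·1.0000 - (2)·-1.5000) / (8) = 0.1250

(-0.7500, -1.8250, 0.1250)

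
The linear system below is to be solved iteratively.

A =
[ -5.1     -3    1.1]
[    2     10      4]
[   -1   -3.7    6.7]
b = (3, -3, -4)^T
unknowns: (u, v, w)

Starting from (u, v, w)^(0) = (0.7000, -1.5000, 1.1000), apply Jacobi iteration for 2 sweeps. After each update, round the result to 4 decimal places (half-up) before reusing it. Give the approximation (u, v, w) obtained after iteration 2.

Iteration 1:
  u = (3 - (-3)·-1.5000 - (1.1)·1.1000) / (-5.1) = 0.5314
  v = (-3 - (2)·0.7000 - (4)·1.1000) / (10) = -0.8800
  w = (-4 - (-1)·0.7000 - (-3.7)·-1.5000) / (6.7) = -1.3209
Iteration 2:
  u = (3 - (-3)·-0.8800 - (1.1)·-1.3209) / (-5.1) = -0.3555
  v = (-3 - (2)·0.5314 - (4)·-1.3209) / (10) = 0.1221
  w = (-4 - (-1)·0.5314 - (-3.7)·-0.8800) / (6.7) = -1.0037

(-0.3555, 0.1221, -1.0037)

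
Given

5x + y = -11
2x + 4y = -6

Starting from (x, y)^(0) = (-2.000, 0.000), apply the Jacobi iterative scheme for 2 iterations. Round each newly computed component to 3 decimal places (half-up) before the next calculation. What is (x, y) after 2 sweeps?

Iteration 1:
  x = (-11 - (1)·0.000) / (5) = -2.200
  y = (-6 - (2)·-2.000) / (4) = -0.500
Iteration 2:
  x = (-11 - (1)·-0.500) / (5) = -2.100
  y = (-6 - (2)·-2.200) / (4) = -0.400

(-2.100, -0.400)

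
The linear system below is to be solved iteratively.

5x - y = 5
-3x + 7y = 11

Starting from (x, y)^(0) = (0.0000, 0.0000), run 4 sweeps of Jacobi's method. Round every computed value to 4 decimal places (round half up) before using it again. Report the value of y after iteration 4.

2.1714

Iteration 1:
  x = (5 - (-1)·0.0000) / (5) = 1.0000
  y = (11 - (-3)·0.0000) / (7) = 1.5714
Iteration 2:
  x = (5 - (-1)·1.5714) / (5) = 1.3143
  y = (11 - (-3)·1.0000) / (7) = 2.0000
Iteration 3:
  x = (5 - (-1)·2.0000) / (5) = 1.4000
  y = (11 - (-3)·1.3143) / (7) = 2.1347
Iteration 4:
  x = (5 - (-1)·2.1347) / (5) = 1.4269
  y = (11 - (-3)·1.4000) / (7) = 2.1714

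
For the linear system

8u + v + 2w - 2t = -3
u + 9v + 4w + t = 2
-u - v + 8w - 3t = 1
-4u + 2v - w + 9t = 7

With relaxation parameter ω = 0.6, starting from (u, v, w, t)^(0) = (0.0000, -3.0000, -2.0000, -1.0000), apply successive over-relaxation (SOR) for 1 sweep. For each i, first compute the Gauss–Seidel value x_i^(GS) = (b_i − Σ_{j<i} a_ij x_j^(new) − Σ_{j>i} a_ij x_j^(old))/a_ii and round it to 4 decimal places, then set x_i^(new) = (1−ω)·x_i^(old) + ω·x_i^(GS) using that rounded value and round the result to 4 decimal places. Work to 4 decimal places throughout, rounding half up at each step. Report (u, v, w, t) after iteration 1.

(0.1500, -0.4766, -0.9745, 0.1053)

Iteration 1:
  u: GS value = (-3 - (1)·-3.0000 - (2)·-2.0000 - (-2)·-1.0000) / (8) = 0.2500;  u ← (1−ω)·0.0000 + ω·0.2500 = 0.1500
  v: GS value = (2 - (1)·0.1500 - (4)·-2.0000 - (1)·-1.0000) / (9) = 1.2056;  v ← (1−ω)·-3.0000 + ω·1.2056 = -0.4766
  w: GS value = (1 - (-1)·0.1500 - (-1)·-0.4766 - (-3)·-1.0000) / (8) = -0.2908;  w ← (1−ω)·-2.0000 + ω·-0.2908 = -0.9745
  t: GS value = (7 - (-4)·0.1500 - (2)·-0.4766 - (-1)·-0.9745) / (9) = 0.8421;  t ← (1−ω)·-1.0000 + ω·0.8421 = 0.1053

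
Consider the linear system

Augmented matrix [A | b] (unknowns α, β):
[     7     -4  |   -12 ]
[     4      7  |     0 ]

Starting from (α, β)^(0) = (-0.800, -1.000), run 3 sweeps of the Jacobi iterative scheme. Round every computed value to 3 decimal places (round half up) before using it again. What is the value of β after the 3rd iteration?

0.830

Iteration 1:
  α = (-12 - (-4)·-1.000) / (7) = -2.286
  β = (0 - (4)·-0.800) / (7) = 0.457
Iteration 2:
  α = (-12 - (-4)·0.457) / (7) = -1.453
  β = (0 - (4)·-2.286) / (7) = 1.306
Iteration 3:
  α = (-12 - (-4)·1.306) / (7) = -0.968
  β = (0 - (4)·-1.453) / (7) = 0.830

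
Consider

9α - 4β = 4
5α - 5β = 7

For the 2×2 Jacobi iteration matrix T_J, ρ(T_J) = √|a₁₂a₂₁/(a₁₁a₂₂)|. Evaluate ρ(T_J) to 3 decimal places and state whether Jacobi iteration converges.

0.667

a₁₂a₂₁/(a₁₁a₂₂) = (-4)·(5) / ((9)·(-5)) = 0.444444
ρ = √|0.444444| = √0.444444 = 0.667
ρ < 1, so Jacobi converges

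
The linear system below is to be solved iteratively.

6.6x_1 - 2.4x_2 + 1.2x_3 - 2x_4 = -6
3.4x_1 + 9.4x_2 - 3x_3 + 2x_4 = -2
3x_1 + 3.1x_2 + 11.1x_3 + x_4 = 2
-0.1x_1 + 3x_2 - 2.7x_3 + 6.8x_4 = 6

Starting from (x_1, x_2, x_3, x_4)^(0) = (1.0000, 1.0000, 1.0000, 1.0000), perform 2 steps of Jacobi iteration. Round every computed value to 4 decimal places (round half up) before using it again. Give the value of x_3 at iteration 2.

Iteration 1:
  x_1 = (-6 - (-2.4)·1.0000 - (1.2)·1.0000 - (-2)·1.0000) / (6.6) = -0.4242
  x_2 = (-2 - (3.4)·1.0000 - (-3)·1.0000 - (2)·1.0000) / (9.4) = -0.4681
  x_3 = (2 - (3)·1.0000 - (3.1)·1.0000 - (1)·1.0000) / (11.1) = -0.4595
  x_4 = (6 - (-0.1)·1.0000 - (3)·1.0000 - (-2.7)·1.0000) / (6.8) = 0.8529
Iteration 2:
  x_1 = (-6 - (-2.4)·-0.4681 - (1.2)·-0.4595 - (-2)·0.8529) / (6.6) = -0.7373
  x_2 = (-2 - (3.4)·-0.4242 - (-3)·-0.4595 - (2)·0.8529) / (9.4) = -0.3874
  x_3 = (2 - (3)·-0.4242 - (3.1)·-0.4681 - (1)·0.8529) / (11.1) = 0.3487
  x_4 = (6 - (-0.1)·-0.4242 - (3)·-0.4681 - (-2.7)·-0.4595) / (6.8) = 0.9002

0.3487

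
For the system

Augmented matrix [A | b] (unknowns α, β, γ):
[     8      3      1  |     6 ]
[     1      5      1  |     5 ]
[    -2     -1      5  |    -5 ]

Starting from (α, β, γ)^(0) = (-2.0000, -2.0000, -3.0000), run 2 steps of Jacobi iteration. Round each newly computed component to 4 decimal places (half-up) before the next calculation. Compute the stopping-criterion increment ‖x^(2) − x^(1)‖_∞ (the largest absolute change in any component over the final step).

2.3500

Iteration 1:
  α = (6 - (3)·-2.0000 - (1)·-3.0000) / (8) = 1.8750
  β = (5 - (1)·-2.0000 - (1)·-3.0000) / (5) = 2.0000
  γ = (-5 - (-2)·-2.0000 - (-1)·-2.0000) / (5) = -2.2000
Iteration 2:
  α = (6 - (3)·2.0000 - (1)·-2.2000) / (8) = 0.2750
  β = (5 - (1)·1.8750 - (1)·-2.2000) / (5) = 1.0650
  γ = (-5 - (-2)·1.8750 - (-1)·2.0000) / (5) = 0.1500
Change: (-1.6000, -0.9350, 2.3500) → max |·| = 2.3500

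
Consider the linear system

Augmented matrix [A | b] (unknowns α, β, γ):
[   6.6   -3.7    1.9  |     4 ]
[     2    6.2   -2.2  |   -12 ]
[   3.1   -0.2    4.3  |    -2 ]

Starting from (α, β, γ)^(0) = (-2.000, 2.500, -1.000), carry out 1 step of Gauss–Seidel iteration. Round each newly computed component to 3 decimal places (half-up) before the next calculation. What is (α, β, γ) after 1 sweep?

Iteration 1:
  α = (4 - (-3.7)·2.500 - (1.9)·-1.000) / (6.6) = 2.295
  β = (-12 - (2)·2.295 - (-2.2)·-1.000) / (6.2) = -3.031
  γ = (-2 - (3.1)·2.295 - (-0.2)·-3.031) / (4.3) = -2.261

(2.295, -3.031, -2.261)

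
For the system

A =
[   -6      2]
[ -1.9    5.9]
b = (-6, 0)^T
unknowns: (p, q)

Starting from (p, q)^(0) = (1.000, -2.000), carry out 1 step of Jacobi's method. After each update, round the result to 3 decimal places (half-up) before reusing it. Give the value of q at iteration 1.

Iteration 1:
  p = (-6 - (2)·-2.000) / (-6) = 0.333
  q = (0 - (-1.9)·1.000) / (5.9) = 0.322

0.322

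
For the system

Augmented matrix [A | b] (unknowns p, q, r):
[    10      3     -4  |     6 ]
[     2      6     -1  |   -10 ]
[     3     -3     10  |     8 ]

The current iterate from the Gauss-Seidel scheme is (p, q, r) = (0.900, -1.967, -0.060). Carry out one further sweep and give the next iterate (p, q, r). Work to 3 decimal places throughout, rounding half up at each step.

(1.166, -2.065, -0.169)

One sweep:
  p = (6 - (3)·-1.967 - (-4)·-0.060) / (10) = 1.166
  q = (-10 - (2)·1.166 - (-1)·-0.060) / (6) = -2.065
  r = (8 - (3)·1.166 - (-3)·-2.065) / (10) = -0.169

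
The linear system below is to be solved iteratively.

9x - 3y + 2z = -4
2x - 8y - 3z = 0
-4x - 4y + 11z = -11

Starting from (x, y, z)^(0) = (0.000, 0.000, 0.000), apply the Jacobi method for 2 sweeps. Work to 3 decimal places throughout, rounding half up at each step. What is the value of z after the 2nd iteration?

Iteration 1:
  x = (-4 - (-3)·0.000 - (2)·0.000) / (9) = -0.444
  y = (0 - (2)·0.000 - (-3)·0.000) / (-8) = 0.000
  z = (-11 - (-4)·0.000 - (-4)·0.000) / (11) = -1.000
Iteration 2:
  x = (-4 - (-3)·0.000 - (2)·-1.000) / (9) = -0.222
  y = (0 - (2)·-0.444 - (-3)·-1.000) / (-8) = 0.264
  z = (-11 - (-4)·-0.444 - (-4)·0.000) / (11) = -1.161

-1.161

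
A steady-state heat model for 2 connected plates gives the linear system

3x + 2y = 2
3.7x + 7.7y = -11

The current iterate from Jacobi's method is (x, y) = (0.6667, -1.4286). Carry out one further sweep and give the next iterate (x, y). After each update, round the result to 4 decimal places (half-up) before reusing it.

One sweep:
  x = (2 - (2)·-1.4286) / (3) = 1.6191
  y = (-11 - (3.7)·0.6667) / (7.7) = -1.7489

(1.6191, -1.7489)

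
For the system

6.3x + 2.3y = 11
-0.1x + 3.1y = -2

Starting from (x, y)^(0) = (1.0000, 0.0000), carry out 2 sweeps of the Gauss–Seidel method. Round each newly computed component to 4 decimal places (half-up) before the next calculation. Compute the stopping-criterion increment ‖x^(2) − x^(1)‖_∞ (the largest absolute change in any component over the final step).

0.2150

Iteration 1:
  x = (11 - (2.3)·0.0000) / (6.3) = 1.7460
  y = (-2 - (-0.1)·1.7460) / (3.1) = -0.5888
Iteration 2:
  x = (11 - (2.3)·-0.5888) / (6.3) = 1.9610
  y = (-2 - (-0.1)·1.9610) / (3.1) = -0.5819
Change: (0.2150, 0.0069) → max |·| = 0.2150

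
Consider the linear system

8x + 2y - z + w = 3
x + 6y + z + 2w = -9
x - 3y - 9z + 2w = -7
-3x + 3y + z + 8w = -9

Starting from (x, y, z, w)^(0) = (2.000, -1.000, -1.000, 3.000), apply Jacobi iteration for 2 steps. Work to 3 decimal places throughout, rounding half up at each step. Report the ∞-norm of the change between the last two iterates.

1.151

Iteration 1:
  x = (3 - (2)·-1.000 - (-1)·-1.000 - (1)·3.000) / (8) = 0.125
  y = (-9 - (1)·2.000 - (1)·-1.000 - (2)·3.000) / (6) = -2.667
  z = (-7 - (1)·2.000 - (-3)·-1.000 - (2)·3.000) / (-9) = 2.000
  w = (-9 - (-3)·2.000 - (3)·-1.000 - (1)·-1.000) / (8) = 0.125
Iteration 2:
  x = (3 - (2)·-2.667 - (-1)·2.000 - (1)·0.125) / (8) = 1.276
  y = (-9 - (1)·0.125 - (1)·2.000 - (2)·0.125) / (6) = -1.896
  z = (-7 - (1)·0.125 - (-3)·-2.667 - (2)·0.125) / (-9) = 1.708
  w = (-9 - (-3)·0.125 - (3)·-2.667 - (1)·2.000) / (8) = -0.328
Change: (1.151, 0.771, -0.292, -0.453) → max |·| = 1.151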